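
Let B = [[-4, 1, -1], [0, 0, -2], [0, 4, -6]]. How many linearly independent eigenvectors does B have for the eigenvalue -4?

1

B + 4I = [[0, 1, -1], [0, 4, -2], [0, 4, -2]].
This matrix has rank 2, so its null space has dimension 3 − 2 = 1.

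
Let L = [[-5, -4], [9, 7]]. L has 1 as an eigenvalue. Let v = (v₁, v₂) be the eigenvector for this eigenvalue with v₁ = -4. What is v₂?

6

L − 1I = [[-6, -4], [9, 6]].
Solving (L − 1I)v = 0 gives the eigenspace spanned by (-4, 6).
With v₁ = -4, v = (-4, 6), so v₂ = 6.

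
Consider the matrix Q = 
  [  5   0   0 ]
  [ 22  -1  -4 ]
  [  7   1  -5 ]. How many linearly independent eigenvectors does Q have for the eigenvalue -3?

Q + 3I = [[8, 0, 0], [22, 2, -4], [7, 1, -2]].
This matrix has rank 2, so its null space has dimension 3 − 2 = 1.

1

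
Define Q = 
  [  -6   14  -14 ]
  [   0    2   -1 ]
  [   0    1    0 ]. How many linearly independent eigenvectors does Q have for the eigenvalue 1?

Q − 1I = [[-7, 14, -14], [0, 1, -1], [0, 1, -1]].
This matrix has rank 2, so its null space has dimension 3 − 2 = 1.

1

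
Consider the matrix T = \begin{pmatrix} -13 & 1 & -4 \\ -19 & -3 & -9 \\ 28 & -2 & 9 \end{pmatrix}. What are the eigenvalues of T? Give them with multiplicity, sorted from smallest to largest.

Characteristic polynomial: p(λ) = λ^3 + 7λ^2 + 8λ - 16 = (λ - 1)(λ + 4)^2.
Roots (with multiplicity): -4, -4, 1.

-4, -4, 1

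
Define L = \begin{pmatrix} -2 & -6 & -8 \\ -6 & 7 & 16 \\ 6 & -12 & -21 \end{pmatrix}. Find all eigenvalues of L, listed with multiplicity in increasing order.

Characteristic polynomial: p(s) = s^3 + 16s^2 + 85s + 150 = (s + 5)^2(s + 6).
Roots (with multiplicity): -6, -5, -5.

-6, -5, -5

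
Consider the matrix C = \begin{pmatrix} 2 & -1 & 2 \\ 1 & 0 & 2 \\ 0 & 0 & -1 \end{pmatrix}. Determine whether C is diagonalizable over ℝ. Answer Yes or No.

No

Characteristic polynomial: p(λ) = λ^3 - λ^2 - λ + 1 = (λ - 1)^2(λ + 1).
λ = 1 has algebraic multiplicity 2; rank(C − 1I) = 2, so geometric multiplicity = 1.
Geometric multiplicity < algebraic multiplicity, so C is not diagonalizable.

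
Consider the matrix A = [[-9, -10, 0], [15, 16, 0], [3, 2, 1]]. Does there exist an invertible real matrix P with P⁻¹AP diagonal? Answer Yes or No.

No

Characteristic polynomial: p(t) = t^3 - 8t^2 + 13t - 6 = (t - 6)(t - 1)^2.
t = 1 has algebraic multiplicity 2; rank(A − 1I) = 2, so geometric multiplicity = 1.
Geometric multiplicity < algebraic multiplicity, so A is not diagonalizable.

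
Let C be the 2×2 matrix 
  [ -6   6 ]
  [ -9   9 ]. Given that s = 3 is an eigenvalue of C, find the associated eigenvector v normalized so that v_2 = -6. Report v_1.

C − 3I = [[-9, 6], [-9, 6]].
Solving (C − 3I)v = 0 gives the eigenspace spanned by (-4, -6).
With v_2 = -6, v = (-4, -6), so v_1 = -4.

-4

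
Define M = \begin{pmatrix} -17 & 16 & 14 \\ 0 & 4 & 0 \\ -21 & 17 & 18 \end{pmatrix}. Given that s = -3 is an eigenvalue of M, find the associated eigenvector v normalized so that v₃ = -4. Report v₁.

M + 3I = [[-14, 16, 14], [0, 7, 0], [-21, 17, 21]].
Solving (M + 3I)v = 0 gives the eigenspace spanned by (-4, 0, -4).
With v₃ = -4, v = (-4, 0, -4), so v₁ = -4.

-4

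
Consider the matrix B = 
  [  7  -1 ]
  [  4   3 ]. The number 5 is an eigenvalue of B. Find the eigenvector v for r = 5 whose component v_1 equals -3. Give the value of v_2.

B − 5I = [[2, -1], [4, -2]].
Solving (B − 5I)v = 0 gives the eigenspace spanned by (-3, -6).
With v_1 = -3, v = (-3, -6), so v_2 = -6.

-6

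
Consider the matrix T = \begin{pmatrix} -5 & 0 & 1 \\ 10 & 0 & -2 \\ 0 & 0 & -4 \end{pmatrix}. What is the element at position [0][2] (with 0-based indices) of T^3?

61

Characteristic polynomial: μ^3 + 9μ^2 + 20μ = μ(μ + 4)(μ + 5), so the eigenvalues are -5, -4, 0.
μ=-5: eigenvector (1, -2, 0).
μ=-4: eigenvector (1, -2, 1).
μ=0: eigenvector (0, 1, 0).
P = [[1, 1, 0], [-2, -2, 1], [0, 1, 0]], D = diag(-5, -4, 0), P⁻¹ = [[1, 0, -1], [0, 0, 1], [2, 1, 0]].
T³ = P·diag(-125, -64, 0)·P⁻¹ = [[-125, 0, 61], [250, 0, -122], [0, 0, -64]].
The requested entry is 61.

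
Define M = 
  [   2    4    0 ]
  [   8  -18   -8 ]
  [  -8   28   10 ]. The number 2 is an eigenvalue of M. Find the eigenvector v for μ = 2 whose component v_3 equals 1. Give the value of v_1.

1

M − 2I = [[0, 4, 0], [8, -20, -8], [-8, 28, 8]].
Solving (M − 2I)v = 0 gives the eigenspace spanned by (1, 0, 1).
With v_3 = 1, v = (1, 0, 1), so v_1 = 1.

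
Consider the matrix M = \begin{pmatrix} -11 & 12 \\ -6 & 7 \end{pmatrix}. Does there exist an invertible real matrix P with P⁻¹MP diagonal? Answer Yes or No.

Characteristic polynomial: p(μ) = μ^2 + 4μ - 5 = (μ - 1)(μ + 5).
All 2 eigenvalues are distinct, so M is diagonalizable.

Yes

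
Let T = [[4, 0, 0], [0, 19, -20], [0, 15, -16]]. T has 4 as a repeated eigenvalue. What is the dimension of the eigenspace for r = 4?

T − 4I = [[0, 0, 0], [0, 15, -20], [0, 15, -20]].
This matrix has rank 1, so its null space has dimension 3 − 1 = 2.

2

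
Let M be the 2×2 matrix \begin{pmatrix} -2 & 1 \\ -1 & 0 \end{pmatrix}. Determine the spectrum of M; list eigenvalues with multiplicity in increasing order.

Characteristic polynomial: p(r) = r^2 + 2r + 1 = (r + 1)^2.
Roots (with multiplicity): -1, -1.

-1, -1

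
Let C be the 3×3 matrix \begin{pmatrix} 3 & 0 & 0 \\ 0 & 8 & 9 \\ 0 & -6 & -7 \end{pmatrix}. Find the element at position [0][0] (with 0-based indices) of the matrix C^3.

Characteristic polynomial: μ^3 - 4μ^2 + μ + 6 = (μ - 3)(μ - 2)(μ + 1), so the eigenvalues are -1, 2, 3.
μ=3: eigenvector (1, 0, 0).
μ=2: eigenvector (0, 3, -2).
μ=-1: eigenvector (0, -1, 1).
P = [[1, 0, 0], [0, 3, -1], [0, -2, 1]], D = diag(3, 2, -1), P⁻¹ = [[1, 0, 0], [0, 1, 1], [0, 2, 3]].
C³ = P·diag(27, 8, -1)·P⁻¹ = [[27, 0, 0], [0, 26, 27], [0, -18, -19]].
The requested entry is 27.

27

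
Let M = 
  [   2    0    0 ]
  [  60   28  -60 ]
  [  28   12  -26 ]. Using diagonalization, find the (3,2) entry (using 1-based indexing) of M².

Characteristic polynomial: r^3 - 4r^2 - 4r + 16 = (r - 4)(r - 2)(r + 2), so the eigenvalues are -2, 2, 4.
r=2: eigenvector (1, 0, 1).
r=-2: eigenvector (0, 2, 1).
r=4: eigenvector (0, 5, 2).
P = [[1, 0, 0], [0, 2, 5], [1, 1, 2]], D = diag(2, -2, 4), P⁻¹ = [[1, 0, 0], [-5, -2, 5], [2, 1, -2]].
M² = P·diag(4, 4, 16)·P⁻¹ = [[4, 0, 0], [120, 64, -120], [48, 24, -44]].
The requested entry is 24.

24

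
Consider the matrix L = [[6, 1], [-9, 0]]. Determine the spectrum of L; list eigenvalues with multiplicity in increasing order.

Characteristic polynomial: p(t) = t^2 - 6t + 9 = (t - 3)^2.
Roots (with multiplicity): 3, 3.

3, 3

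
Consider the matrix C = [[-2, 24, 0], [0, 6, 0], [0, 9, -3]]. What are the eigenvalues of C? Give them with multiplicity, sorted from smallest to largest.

-3, -2, 6

Characteristic polynomial: p(t) = t^3 - t^2 - 24t - 36 = (t - 6)(t + 2)(t + 3).
Roots (with multiplicity): -3, -2, 6.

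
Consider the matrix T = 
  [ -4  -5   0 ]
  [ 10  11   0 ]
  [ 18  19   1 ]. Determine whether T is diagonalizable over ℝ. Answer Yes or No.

No

Characteristic polynomial: p(s) = s^3 - 8s^2 + 13s - 6 = (s - 6)(s - 1)^2.
s = 1 has algebraic multiplicity 2; rank(T − 1I) = 2, so geometric multiplicity = 1.
Geometric multiplicity < algebraic multiplicity, so T is not diagonalizable.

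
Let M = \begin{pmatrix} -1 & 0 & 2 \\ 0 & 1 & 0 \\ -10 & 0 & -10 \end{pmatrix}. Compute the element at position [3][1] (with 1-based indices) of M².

110

Characteristic polynomial: t^3 + 10t^2 + 19t - 30 = (t - 1)(t + 5)(t + 6), so the eigenvalues are -6, -5, 1.
t=-6: eigenvector (-2, 0, 5).
t=1: eigenvector (0, 1, 0).
t=-5: eigenvector (1, 0, -2).
P = [[-2, 0, 1], [0, 1, 0], [5, 0, -2]], D = diag(-6, 1, -5), P⁻¹ = [[2, 0, 1], [0, 1, 0], [5, 0, 2]].
M² = P·diag(36, 1, 25)·P⁻¹ = [[-19, 0, -22], [0, 1, 0], [110, 0, 80]].
The requested entry is 110.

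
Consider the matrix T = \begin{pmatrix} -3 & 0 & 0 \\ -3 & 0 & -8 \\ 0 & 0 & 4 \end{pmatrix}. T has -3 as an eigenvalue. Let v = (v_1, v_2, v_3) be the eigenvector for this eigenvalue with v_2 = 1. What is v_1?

1

T + 3I = [[0, 0, 0], [-3, 3, -8], [0, 0, 7]].
Solving (T + 3I)v = 0 gives the eigenspace spanned by (1, 1, 0).
With v_2 = 1, v = (1, 1, 0), so v_1 = 1.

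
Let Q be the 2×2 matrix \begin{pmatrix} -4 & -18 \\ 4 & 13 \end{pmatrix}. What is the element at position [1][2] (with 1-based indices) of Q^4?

-6642

Characteristic polynomial: λ^2 - 9λ + 20 = (λ - 5)(λ - 4), so the eigenvalues are 4, 5.
λ=4: eigenvector (9, -4).
λ=5: eigenvector (-2, 1).
P = [[9, -2], [-4, 1]], D = diag(4, 5), P⁻¹ = [[1, 2], [4, 9]].
Q⁴ = P·diag(256, 625)·P⁻¹ = [[-2696, -6642], [1476, 3577]].
The requested entry is -6642.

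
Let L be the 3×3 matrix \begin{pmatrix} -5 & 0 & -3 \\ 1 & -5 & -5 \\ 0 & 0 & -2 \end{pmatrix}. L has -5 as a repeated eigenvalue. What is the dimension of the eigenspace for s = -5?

L + 5I = [[0, 0, -3], [1, 0, -5], [0, 0, 3]].
This matrix has rank 2, so its null space has dimension 3 − 2 = 1.

1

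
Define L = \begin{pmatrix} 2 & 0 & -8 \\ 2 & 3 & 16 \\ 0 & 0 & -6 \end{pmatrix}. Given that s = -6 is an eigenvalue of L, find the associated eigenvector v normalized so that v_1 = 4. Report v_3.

L + 6I = [[8, 0, -8], [2, 9, 16], [0, 0, 0]].
Solving (L + 6I)v = 0 gives the eigenspace spanned by (4, -8, 4).
With v_1 = 4, v = (4, -8, 4), so v_3 = 4.

4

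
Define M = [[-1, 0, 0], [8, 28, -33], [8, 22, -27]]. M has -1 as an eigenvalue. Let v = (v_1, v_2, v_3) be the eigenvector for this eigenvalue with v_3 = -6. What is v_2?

-6

M + 1I = [[0, 0, 0], [8, 29, -33], [8, 22, -26]].
Solving (M + 1I)v = 0 gives the eigenspace spanned by (-3, -6, -6).
With v_3 = -6, v = (-3, -6, -6), so v_2 = -6.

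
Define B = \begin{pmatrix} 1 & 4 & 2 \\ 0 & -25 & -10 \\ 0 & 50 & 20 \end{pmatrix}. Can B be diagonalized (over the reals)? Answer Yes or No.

Characteristic polynomial: p(μ) = μ^3 + 4μ^2 - 5μ = μ(μ - 1)(μ + 5).
All 3 eigenvalues are distinct, so B is diagonalizable.

Yes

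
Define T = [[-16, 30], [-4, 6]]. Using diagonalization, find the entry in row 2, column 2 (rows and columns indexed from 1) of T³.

696

Characteristic polynomial: λ^2 + 10λ + 24 = (λ + 4)(λ + 6), so the eigenvalues are -6, -4.
λ=-6: eigenvector (3, 1).
λ=-4: eigenvector (-5, -2).
P = [[3, -5], [1, -2]], D = diag(-6, -4), P⁻¹ = [[2, -5], [1, -3]].
T³ = P·diag(-216, -64)·P⁻¹ = [[-976, 2280], [-304, 696]].
The requested entry is 696.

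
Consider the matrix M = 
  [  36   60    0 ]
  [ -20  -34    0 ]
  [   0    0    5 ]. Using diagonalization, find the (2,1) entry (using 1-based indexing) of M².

Characteristic polynomial: s^3 - 7s^2 - 14s + 120 = (s - 6)(s - 5)(s + 4), so the eigenvalues are -4, 5, 6.
s=-4: eigenvector (-3, 2, 0).
s=6: eigenvector (-2, 1, 0).
s=5: eigenvector (0, 0, 1).
P = [[-3, -2, 0], [2, 1, 0], [0, 0, 1]], D = diag(-4, 6, 5), P⁻¹ = [[1, 2, 0], [-2, -3, 0], [0, 0, 1]].
M² = P·diag(16, 36, 25)·P⁻¹ = [[96, 120, 0], [-40, -44, 0], [0, 0, 25]].
The requested entry is -40.

-40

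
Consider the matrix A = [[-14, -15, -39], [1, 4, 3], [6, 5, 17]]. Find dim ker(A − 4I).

1

A − 4I = [[-18, -15, -39], [1, 0, 3], [6, 5, 13]].
This matrix has rank 2, so its null space has dimension 3 − 2 = 1.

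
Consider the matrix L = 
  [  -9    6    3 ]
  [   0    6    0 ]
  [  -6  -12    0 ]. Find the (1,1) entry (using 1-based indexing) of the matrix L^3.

Characteristic polynomial: μ^3 + 3μ^2 - 36μ - 108 = (μ - 6)(μ + 3)(μ + 6), so the eigenvalues are -6, -3, 6.
μ=-6: eigenvector (1, 0, 1).
μ=6: eigenvector (0, 1, -2).
μ=-3: eigenvector (1, 0, 2).
P = [[1, 0, 1], [0, 1, 0], [1, -2, 2]], D = diag(-6, 6, -3), P⁻¹ = [[2, -2, -1], [0, 1, 0], [-1, 2, 1]].
L³ = P·diag(-216, 216, -27)·P⁻¹ = [[-405, 378, 189], [0, 216, 0], [-378, -108, 162]].
The requested entry is -405.

-405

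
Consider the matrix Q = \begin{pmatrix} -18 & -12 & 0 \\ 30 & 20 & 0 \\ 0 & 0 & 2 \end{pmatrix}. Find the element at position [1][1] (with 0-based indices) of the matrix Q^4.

Characteristic polynomial: s^3 - 4s^2 + 4s = s(s - 2)^2, so the eigenvalues are 0, 2, 2.
s=2: eigenvector (3, -5, -1).
s=0: eigenvector (2, -3, 0).
s=2: eigenvector (0, 0, 1).
P = [[3, 2, 0], [-5, -3, 0], [-1, 0, 1]], D = diag(2, 0, 2), P⁻¹ = [[-3, -2, 0], [5, 3, 0], [-3, -2, 1]].
Q⁴ = P·diag(16, 0, 16)·P⁻¹ = [[-144, -96, 0], [240, 160, 0], [0, 0, 16]].
The requested entry is 160.

160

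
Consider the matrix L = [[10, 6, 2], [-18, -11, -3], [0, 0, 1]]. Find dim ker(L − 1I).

L − 1I = [[9, 6, 2], [-18, -12, -3], [0, 0, 0]].
This matrix has rank 2, so its null space has dimension 3 − 2 = 1.

1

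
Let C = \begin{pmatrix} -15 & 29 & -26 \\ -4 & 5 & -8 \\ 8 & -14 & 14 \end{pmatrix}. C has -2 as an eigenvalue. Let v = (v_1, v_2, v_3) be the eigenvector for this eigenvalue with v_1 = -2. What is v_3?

C + 2I = [[-13, 29, -26], [-4, 7, -8], [8, -14, 16]].
Solving (C + 2I)v = 0 gives the eigenspace spanned by (-2, 0, 1).
With v_1 = -2, v = (-2, 0, 1), so v_3 = 1.

1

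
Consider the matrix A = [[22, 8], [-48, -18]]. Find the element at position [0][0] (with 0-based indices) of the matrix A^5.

23392

Characteristic polynomial: r^2 - 4r - 12 = (r - 6)(r + 2), so the eigenvalues are -2, 6.
r=6: eigenvector (1, -2).
r=-2: eigenvector (-1, 3).
P = [[1, -1], [-2, 3]], D = diag(6, -2), P⁻¹ = [[3, 1], [2, 1]].
A⁵ = P·diag(7776, -32)·P⁻¹ = [[23392, 7808], [-46848, -15648]].
The requested entry is 23392.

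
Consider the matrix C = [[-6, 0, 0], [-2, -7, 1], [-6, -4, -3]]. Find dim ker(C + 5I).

1

C + 5I = [[-1, 0, 0], [-2, -2, 1], [-6, -4, 2]].
This matrix has rank 2, so its null space has dimension 3 − 2 = 1.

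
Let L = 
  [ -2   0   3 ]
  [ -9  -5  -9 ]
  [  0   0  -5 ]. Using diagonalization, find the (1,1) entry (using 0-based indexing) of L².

25

Characteristic polynomial: r^3 + 12r^2 + 45r + 50 = (r + 2)(r + 5)^2, so the eigenvalues are -5, -5, -2.
r=-2: eigenvector (1, -3, 0).
r=-5: eigenvector (0, 1, 0).
r=-5: eigenvector (-1, 2, 1).
P = [[1, 0, -1], [-3, 1, 2], [0, 0, 1]], D = diag(-2, -5, -5), P⁻¹ = [[1, 0, 1], [3, 1, 1], [0, 0, 1]].
L² = P·diag(4, 25, 25)·P⁻¹ = [[4, 0, -21], [63, 25, 63], [0, 0, 25]].
The requested entry is 25.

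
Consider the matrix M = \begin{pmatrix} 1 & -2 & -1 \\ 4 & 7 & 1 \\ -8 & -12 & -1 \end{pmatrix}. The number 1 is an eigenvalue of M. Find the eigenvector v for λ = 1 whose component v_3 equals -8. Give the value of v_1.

-4

M − 1I = [[0, -2, -1], [4, 6, 1], [-8, -12, -2]].
Solving (M − 1I)v = 0 gives the eigenspace spanned by (-4, 4, -8).
With v_3 = -8, v = (-4, 4, -8), so v_1 = -4.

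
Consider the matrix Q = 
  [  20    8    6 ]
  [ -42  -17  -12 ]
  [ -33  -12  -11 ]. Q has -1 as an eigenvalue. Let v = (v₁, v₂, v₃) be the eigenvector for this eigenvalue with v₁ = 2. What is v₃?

Q + 1I = [[21, 8, 6], [-42, -16, -12], [-33, -12, -10]].
Solving (Q + 1I)v = 0 gives the eigenspace spanned by (2, -3, -3).
With v₁ = 2, v = (2, -3, -3), so v₃ = -3.

-3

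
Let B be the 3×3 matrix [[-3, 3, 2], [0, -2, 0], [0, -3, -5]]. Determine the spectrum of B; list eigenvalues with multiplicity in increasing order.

-5, -3, -2

Characteristic polynomial: p(λ) = λ^3 + 10λ^2 + 31λ + 30 = (λ + 2)(λ + 3)(λ + 5).
Roots (with multiplicity): -5, -3, -2.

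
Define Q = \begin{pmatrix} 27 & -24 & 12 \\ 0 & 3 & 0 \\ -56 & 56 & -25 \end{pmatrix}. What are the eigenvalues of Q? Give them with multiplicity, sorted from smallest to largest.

Characteristic polynomial: p(λ) = λ^3 - 5λ^2 + 3λ + 9 = (λ - 3)^2(λ + 1).
Roots (with multiplicity): -1, 3, 3.

-1, 3, 3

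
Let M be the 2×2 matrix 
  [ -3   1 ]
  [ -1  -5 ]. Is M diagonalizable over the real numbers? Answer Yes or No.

Characteristic polynomial: p(λ) = λ^2 + 8λ + 16 = (λ + 4)^2.
λ = -4 has algebraic multiplicity 2; rank(M + 4I) = 1, so geometric multiplicity = 1.
Geometric multiplicity < algebraic multiplicity, so M is not diagonalizable.

No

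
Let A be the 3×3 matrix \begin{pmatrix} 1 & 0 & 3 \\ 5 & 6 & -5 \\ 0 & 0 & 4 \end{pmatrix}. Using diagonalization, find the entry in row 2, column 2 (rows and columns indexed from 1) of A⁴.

Characteristic polynomial: t^3 - 11t^2 + 34t - 24 = (t - 6)(t - 4)(t - 1), so the eigenvalues are 1, 4, 6.
t=1: eigenvector (1, -1, 0).
t=6: eigenvector (0, 1, 0).
t=4: eigenvector (1, 0, 1).
P = [[1, 0, 1], [-1, 1, 0], [0, 0, 1]], D = diag(1, 6, 4), P⁻¹ = [[1, 0, -1], [1, 1, -1], [0, 0, 1]].
A⁴ = P·diag(1, 1296, 256)·P⁻¹ = [[1, 0, 255], [1295, 1296, -1295], [0, 0, 256]].
The requested entry is 1296.

1296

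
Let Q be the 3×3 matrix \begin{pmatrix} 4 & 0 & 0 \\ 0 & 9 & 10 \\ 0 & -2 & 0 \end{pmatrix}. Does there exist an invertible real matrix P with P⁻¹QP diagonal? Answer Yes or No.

Characteristic polynomial: p(t) = t^3 - 13t^2 + 56t - 80 = (t - 5)(t - 4)^2.
t = 4 has algebraic multiplicity 2; rank(Q − 4I) = 1, so geometric multiplicity = 2.
Every eigenvalue has geometric = algebraic multiplicity, so Q is diagonalizable.

Yes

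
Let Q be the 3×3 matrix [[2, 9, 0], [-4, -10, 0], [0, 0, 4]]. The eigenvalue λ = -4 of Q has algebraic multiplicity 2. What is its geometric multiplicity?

Q + 4I = [[6, 9, 0], [-4, -6, 0], [0, 0, 8]].
This matrix has rank 2, so its null space has dimension 3 − 2 = 1.

1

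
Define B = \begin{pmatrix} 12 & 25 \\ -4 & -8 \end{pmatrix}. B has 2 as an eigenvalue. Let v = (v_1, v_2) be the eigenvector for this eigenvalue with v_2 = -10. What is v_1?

25

B − 2I = [[10, 25], [-4, -10]].
Solving (B − 2I)v = 0 gives the eigenspace spanned by (25, -10).
With v_2 = -10, v = (25, -10), so v_1 = 25.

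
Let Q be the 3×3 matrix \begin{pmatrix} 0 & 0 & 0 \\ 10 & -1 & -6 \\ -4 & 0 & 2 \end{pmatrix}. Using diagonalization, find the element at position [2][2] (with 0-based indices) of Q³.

Characteristic polynomial: t^3 - t^2 - 2t = t(t - 2)(t + 1), so the eigenvalues are -1, 0, 2.
t=0: eigenvector (1, -2, 2).
t=-1: eigenvector (0, 1, 0).
t=2: eigenvector (0, -2, 1).
P = [[1, 0, 0], [-2, 1, -2], [2, 0, 1]], D = diag(0, -1, 2), P⁻¹ = [[1, 0, 0], [-2, 1, 2], [-2, 0, 1]].
Q³ = P·diag(0, -1, 8)·P⁻¹ = [[0, 0, 0], [34, -1, -18], [-16, 0, 8]].
The requested entry is 8.

8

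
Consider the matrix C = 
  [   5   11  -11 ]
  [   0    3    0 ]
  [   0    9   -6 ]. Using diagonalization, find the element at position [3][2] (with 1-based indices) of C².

Characteristic polynomial: μ^3 - 2μ^2 - 33μ + 90 = (μ - 5)(μ - 3)(μ + 6), so the eigenvalues are -6, 3, 5.
μ=5: eigenvector (1, 0, 0).
μ=-6: eigenvector (1, 0, 1).
μ=3: eigenvector (0, 1, 1).
P = [[1, 1, 0], [0, 0, 1], [0, 1, 1]], D = diag(5, -6, 3), P⁻¹ = [[1, 1, -1], [0, -1, 1], [0, 1, 0]].
C² = P·diag(25, 36, 9)·P⁻¹ = [[25, -11, 11], [0, 9, 0], [0, -27, 36]].
The requested entry is -27.

-27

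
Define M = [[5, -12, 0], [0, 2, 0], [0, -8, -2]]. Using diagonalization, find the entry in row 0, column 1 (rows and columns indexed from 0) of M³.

-468

Characteristic polynomial: λ^3 - 5λ^2 - 4λ + 20 = (λ - 5)(λ - 2)(λ + 2), so the eigenvalues are -2, 2, 5.
λ=5: eigenvector (1, 0, 0).
λ=2: eigenvector (4, 1, -2).
λ=-2: eigenvector (0, 0, 1).
P = [[1, 4, 0], [0, 1, 0], [0, -2, 1]], D = diag(5, 2, -2), P⁻¹ = [[1, -4, 0], [0, 1, 0], [0, 2, 1]].
M³ = P·diag(125, 8, -8)·P⁻¹ = [[125, -468, 0], [0, 8, 0], [0, -32, -8]].
The requested entry is -468.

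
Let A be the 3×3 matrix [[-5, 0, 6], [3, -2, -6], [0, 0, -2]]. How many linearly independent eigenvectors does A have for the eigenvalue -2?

2

A + 2I = [[-3, 0, 6], [3, 0, -6], [0, 0, 0]].
This matrix has rank 1, so its null space has dimension 3 − 1 = 2.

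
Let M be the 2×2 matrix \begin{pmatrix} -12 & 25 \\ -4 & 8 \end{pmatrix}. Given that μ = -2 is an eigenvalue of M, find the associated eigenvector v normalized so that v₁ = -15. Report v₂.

M + 2I = [[-10, 25], [-4, 10]].
Solving (M + 2I)v = 0 gives the eigenspace spanned by (-15, -6).
With v₁ = -15, v = (-15, -6), so v₂ = -6.

-6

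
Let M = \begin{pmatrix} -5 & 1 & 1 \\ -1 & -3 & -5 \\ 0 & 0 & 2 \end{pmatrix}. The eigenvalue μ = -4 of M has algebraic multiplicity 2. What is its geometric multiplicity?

M + 4I = [[-1, 1, 1], [-1, 1, -5], [0, 0, 6]].
This matrix has rank 2, so its null space has dimension 3 − 2 = 1.

1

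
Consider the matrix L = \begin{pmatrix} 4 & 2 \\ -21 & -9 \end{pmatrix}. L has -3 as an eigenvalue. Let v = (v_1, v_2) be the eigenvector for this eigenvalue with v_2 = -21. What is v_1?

L + 3I = [[7, 2], [-21, -6]].
Solving (L + 3I)v = 0 gives the eigenspace spanned by (6, -21).
With v_2 = -21, v = (6, -21), so v_1 = 6.

6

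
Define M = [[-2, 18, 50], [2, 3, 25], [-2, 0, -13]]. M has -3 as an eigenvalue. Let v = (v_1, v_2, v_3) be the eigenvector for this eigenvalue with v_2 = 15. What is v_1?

M + 3I = [[1, 18, 50], [2, 6, 25], [-2, 0, -10]].
Solving (M + 3I)v = 0 gives the eigenspace spanned by (30, 15, -6).
With v_2 = 15, v = (30, 15, -6), so v_1 = 30.

30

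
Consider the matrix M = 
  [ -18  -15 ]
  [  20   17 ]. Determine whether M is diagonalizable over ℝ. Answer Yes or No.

Yes

Characteristic polynomial: p(λ) = λ^2 + λ - 6 = (λ - 2)(λ + 3).
All 2 eigenvalues are distinct, so M is diagonalizable.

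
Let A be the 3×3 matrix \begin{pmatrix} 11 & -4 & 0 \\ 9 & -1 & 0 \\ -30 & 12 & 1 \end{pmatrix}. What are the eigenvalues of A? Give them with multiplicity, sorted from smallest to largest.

Characteristic polynomial: p(r) = r^3 - 11r^2 + 35r - 25 = (r - 5)^2(r - 1).
Roots (with multiplicity): 1, 5, 5.

1, 5, 5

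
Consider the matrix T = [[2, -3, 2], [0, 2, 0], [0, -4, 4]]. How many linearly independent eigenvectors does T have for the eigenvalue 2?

1

T − 2I = [[0, -3, 2], [0, 0, 0], [0, -4, 2]].
This matrix has rank 2, so its null space has dimension 3 − 2 = 1.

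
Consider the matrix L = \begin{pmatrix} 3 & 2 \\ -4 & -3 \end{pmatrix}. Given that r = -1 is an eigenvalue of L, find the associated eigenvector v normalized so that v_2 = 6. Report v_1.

L + 1I = [[4, 2], [-4, -2]].
Solving (L + 1I)v = 0 gives the eigenspace spanned by (-3, 6).
With v_2 = 6, v = (-3, 6), so v_1 = -3.

-3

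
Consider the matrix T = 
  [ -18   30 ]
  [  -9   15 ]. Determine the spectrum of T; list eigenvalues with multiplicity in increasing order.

Characteristic polynomial: p(s) = s^2 + 3s = s(s + 3).
Roots (with multiplicity): -3, 0.

-3, 0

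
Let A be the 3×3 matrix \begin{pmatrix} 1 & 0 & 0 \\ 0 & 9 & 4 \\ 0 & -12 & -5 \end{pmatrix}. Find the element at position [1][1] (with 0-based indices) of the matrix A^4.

321

Characteristic polynomial: λ^3 - 5λ^2 + 7λ - 3 = (λ - 3)(λ - 1)^2, so the eigenvalues are 1, 1, 3.
λ=1: eigenvector (1, -1, 2).
λ=1: eigenvector (0, 1, -2).
λ=3: eigenvector (0, 2, -3).
P = [[1, 0, 0], [-1, 1, 2], [2, -2, -3]], D = diag(1, 1, 3), P⁻¹ = [[1, 0, 0], [1, -3, -2], [0, 2, 1]].
A⁴ = P·diag(1, 1, 81)·P⁻¹ = [[1, 0, 0], [0, 321, 160], [0, -480, -239]].
The requested entry is 321.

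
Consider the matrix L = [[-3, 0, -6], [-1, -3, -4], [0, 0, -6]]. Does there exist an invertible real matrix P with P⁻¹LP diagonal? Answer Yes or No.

Characteristic polynomial: p(r) = r^3 + 12r^2 + 45r + 54 = (r + 3)^2(r + 6).
r = -3 has algebraic multiplicity 2; rank(L + 3I) = 2, so geometric multiplicity = 1.
Geometric multiplicity < algebraic multiplicity, so L is not diagonalizable.

No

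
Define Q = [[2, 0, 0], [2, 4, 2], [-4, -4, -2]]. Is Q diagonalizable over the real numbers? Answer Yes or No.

Characteristic polynomial: p(s) = s^3 - 4s^2 + 4s = s(s - 2)^2.
s = 2 has algebraic multiplicity 2; rank(Q − 2I) = 1, so geometric multiplicity = 2.
Every eigenvalue has geometric = algebraic multiplicity, so Q is diagonalizable.

Yes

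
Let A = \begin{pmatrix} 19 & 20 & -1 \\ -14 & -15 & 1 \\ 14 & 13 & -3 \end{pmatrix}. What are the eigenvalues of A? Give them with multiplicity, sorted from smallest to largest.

Characteristic polynomial: p(λ) = λ^3 - λ^2 - 16λ - 20 = (λ - 5)(λ + 2)^2.
Roots (with multiplicity): -2, -2, 5.

-2, -2, 5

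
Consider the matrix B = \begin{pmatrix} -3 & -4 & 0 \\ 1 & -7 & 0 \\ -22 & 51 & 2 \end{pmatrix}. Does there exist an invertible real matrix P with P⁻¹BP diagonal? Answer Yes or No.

Characteristic polynomial: p(t) = t^3 + 8t^2 + 5t - 50 = (t - 2)(t + 5)^2.
t = -5 has algebraic multiplicity 2; rank(B + 5I) = 2, so geometric multiplicity = 1.
Geometric multiplicity < algebraic multiplicity, so B is not diagonalizable.

No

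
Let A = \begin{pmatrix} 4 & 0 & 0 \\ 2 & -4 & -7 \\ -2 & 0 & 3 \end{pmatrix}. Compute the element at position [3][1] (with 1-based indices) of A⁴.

-350

Characteristic polynomial: s^3 - 3s^2 - 16s + 48 = (s - 4)(s - 3)(s + 4), so the eigenvalues are -4, 3, 4.
s=4: eigenvector (1, 2, -2).
s=-4: eigenvector (0, 1, 0).
s=3: eigenvector (0, -1, 1).
P = [[1, 0, 0], [2, 1, -1], [-2, 0, 1]], D = diag(4, -4, 3), P⁻¹ = [[1, 0, 0], [0, 1, 1], [2, 0, 1]].
A⁴ = P·diag(256, 256, 81)·P⁻¹ = [[256, 0, 0], [350, 256, 175], [-350, 0, 81]].
The requested entry is -350.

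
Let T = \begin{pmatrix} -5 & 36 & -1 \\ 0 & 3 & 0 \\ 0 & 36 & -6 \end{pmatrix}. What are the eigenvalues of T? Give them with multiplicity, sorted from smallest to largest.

-6, -5, 3

Characteristic polynomial: p(s) = s^3 + 8s^2 - 3s - 90 = (s - 3)(s + 5)(s + 6).
Roots (with multiplicity): -6, -5, 3.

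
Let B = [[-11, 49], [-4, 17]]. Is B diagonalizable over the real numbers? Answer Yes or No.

Characteristic polynomial: p(μ) = μ^2 - 6μ + 9 = (μ - 3)^2.
μ = 3 has algebraic multiplicity 2; rank(B − 3I) = 1, so geometric multiplicity = 1.
Geometric multiplicity < algebraic multiplicity, so B is not diagonalizable.

No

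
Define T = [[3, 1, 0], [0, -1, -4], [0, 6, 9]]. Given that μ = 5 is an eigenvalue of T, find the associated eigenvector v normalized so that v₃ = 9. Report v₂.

T − 5I = [[-2, 1, 0], [0, -6, -4], [0, 6, 4]].
Solving (T − 5I)v = 0 gives the eigenspace spanned by (-3, -6, 9).
With v₃ = 9, v = (-3, -6, 9), so v₂ = -6.

-6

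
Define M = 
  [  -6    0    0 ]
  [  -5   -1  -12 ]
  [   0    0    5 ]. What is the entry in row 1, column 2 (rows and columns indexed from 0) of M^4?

-1248

Characteristic polynomial: r^3 + 2r^2 - 29r - 30 = (r - 5)(r + 1)(r + 6), so the eigenvalues are -6, -1, 5.
r=-6: eigenvector (1, 1, 0).
r=-1: eigenvector (0, 1, 0).
r=5: eigenvector (0, -2, 1).
P = [[1, 0, 0], [1, 1, -2], [0, 0, 1]], D = diag(-6, -1, 5), P⁻¹ = [[1, 0, 0], [-1, 1, 2], [0, 0, 1]].
M⁴ = P·diag(1296, 1, 625)·P⁻¹ = [[1296, 0, 0], [1295, 1, -1248], [0, 0, 625]].
The requested entry is -1248.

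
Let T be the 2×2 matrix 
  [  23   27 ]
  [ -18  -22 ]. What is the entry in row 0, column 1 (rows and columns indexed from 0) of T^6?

Characteristic polynomial: μ^2 - μ - 20 = (μ - 5)(μ + 4), so the eigenvalues are -4, 5.
μ=-4: eigenvector (-1, 1).
μ=5: eigenvector (3, -2).
P = [[-1, 3], [1, -2]], D = diag(-4, 5), P⁻¹ = [[2, 3], [1, 1]].
T⁶ = P·diag(4096, 15625)·P⁻¹ = [[38683, 34587], [-23058, -18962]].
The requested entry is 34587.

34587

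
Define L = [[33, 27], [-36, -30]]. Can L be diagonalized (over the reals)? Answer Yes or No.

Characteristic polynomial: p(s) = s^2 - 3s - 18 = (s - 6)(s + 3).
All 2 eigenvalues are distinct, so L is diagonalizable.

Yes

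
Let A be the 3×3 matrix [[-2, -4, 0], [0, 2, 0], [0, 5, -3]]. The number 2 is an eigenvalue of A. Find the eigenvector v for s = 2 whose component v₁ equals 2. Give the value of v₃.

-2

A − 2I = [[-4, -4, 0], [0, 0, 0], [0, 5, -5]].
Solving (A − 2I)v = 0 gives the eigenspace spanned by (2, -2, -2).
With v₁ = 2, v = (2, -2, -2), so v₃ = -2.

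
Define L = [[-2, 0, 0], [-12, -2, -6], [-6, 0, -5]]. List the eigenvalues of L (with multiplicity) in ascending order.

-5, -2, -2

Characteristic polynomial: p(λ) = λ^3 + 9λ^2 + 24λ + 20 = (λ + 2)^2(λ + 5).
Roots (with multiplicity): -5, -2, -2.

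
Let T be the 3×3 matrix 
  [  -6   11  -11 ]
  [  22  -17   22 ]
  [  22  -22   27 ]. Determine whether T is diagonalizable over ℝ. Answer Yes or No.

Yes

Characteristic polynomial: p(s) = s^3 - 4s^2 - 35s + 150 = (s - 5)^2(s + 6).
s = 5 has algebraic multiplicity 2; rank(T − 5I) = 1, so geometric multiplicity = 2.
Every eigenvalue has geometric = algebraic multiplicity, so T is diagonalizable.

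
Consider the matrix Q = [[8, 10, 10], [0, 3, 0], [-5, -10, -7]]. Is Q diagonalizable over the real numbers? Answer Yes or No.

Yes

Characteristic polynomial: p(s) = s^3 - 4s^2 - 3s + 18 = (s - 3)^2(s + 2).
s = 3 has algebraic multiplicity 2; rank(Q − 3I) = 1, so geometric multiplicity = 2.
Every eigenvalue has geometric = algebraic multiplicity, so Q is diagonalizable.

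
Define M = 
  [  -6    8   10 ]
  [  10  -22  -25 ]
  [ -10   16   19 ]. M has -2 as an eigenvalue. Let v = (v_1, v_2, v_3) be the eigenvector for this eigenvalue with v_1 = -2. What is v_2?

4

M + 2I = [[-4, 8, 10], [10, -20, -25], [-10, 16, 21]].
Solving (M + 2I)v = 0 gives the eigenspace spanned by (-2, 4, -4).
With v_1 = -2, v = (-2, 4, -4), so v_2 = 4.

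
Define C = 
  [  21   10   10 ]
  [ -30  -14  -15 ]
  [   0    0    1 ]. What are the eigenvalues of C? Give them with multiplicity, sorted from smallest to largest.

Characteristic polynomial: p(r) = r^3 - 8r^2 + 13r - 6 = (r - 6)(r - 1)^2.
Roots (with multiplicity): 1, 1, 6.

1, 1, 6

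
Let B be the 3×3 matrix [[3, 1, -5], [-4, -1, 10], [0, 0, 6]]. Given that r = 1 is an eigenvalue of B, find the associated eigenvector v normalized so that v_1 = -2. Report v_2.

B − 1I = [[2, 1, -5], [-4, -2, 10], [0, 0, 5]].
Solving (B − 1I)v = 0 gives the eigenspace spanned by (-2, 4, 0).
With v_1 = -2, v = (-2, 4, 0), so v_2 = 4.

4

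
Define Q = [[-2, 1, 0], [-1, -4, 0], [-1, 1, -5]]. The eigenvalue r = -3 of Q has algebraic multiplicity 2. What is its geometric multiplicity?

Q + 3I = [[1, 1, 0], [-1, -1, 0], [-1, 1, -2]].
This matrix has rank 2, so its null space has dimension 3 − 2 = 1.

1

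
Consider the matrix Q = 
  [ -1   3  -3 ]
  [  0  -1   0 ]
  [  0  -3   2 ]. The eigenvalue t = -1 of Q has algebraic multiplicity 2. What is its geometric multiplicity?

2

Q + 1I = [[0, 3, -3], [0, 0, 0], [0, -3, 3]].
This matrix has rank 1, so its null space has dimension 3 − 1 = 2.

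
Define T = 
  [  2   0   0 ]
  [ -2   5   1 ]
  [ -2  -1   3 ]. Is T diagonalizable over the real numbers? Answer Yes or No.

Characteristic polynomial: p(r) = r^3 - 10r^2 + 32r - 32 = (r - 4)^2(r - 2).
r = 4 has algebraic multiplicity 2; rank(T − 4I) = 2, so geometric multiplicity = 1.
Geometric multiplicity < algebraic multiplicity, so T is not diagonalizable.

No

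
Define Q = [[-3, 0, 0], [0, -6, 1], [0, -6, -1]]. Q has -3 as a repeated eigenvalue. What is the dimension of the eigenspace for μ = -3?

2

Q + 3I = [[0, 0, 0], [0, -3, 1], [0, -6, 2]].
This matrix has rank 1, so its null space has dimension 3 − 1 = 2.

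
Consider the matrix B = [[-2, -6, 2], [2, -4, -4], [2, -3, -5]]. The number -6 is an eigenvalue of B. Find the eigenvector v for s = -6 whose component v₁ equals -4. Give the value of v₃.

-4

B + 6I = [[4, -6, 2], [2, 2, -4], [2, -3, 1]].
Solving (B + 6I)v = 0 gives the eigenspace spanned by (-4, -4, -4).
With v₁ = -4, v = (-4, -4, -4), so v₃ = -4.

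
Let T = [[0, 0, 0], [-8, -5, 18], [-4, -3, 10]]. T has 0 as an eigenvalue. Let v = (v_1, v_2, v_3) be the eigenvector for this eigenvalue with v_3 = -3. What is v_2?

-6

T = [[0, 0, 0], [-8, -5, 18], [-4, -3, 10]].
Solving (T)v = 0 gives the eigenspace spanned by (-3, -6, -3).
With v_3 = -3, v = (-3, -6, -3), so v_2 = -6.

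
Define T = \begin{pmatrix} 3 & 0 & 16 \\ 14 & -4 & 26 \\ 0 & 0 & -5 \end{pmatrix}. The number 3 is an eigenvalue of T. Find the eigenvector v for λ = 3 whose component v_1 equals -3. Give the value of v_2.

-6

T − 3I = [[0, 0, 16], [14, -7, 26], [0, 0, -8]].
Solving (T − 3I)v = 0 gives the eigenspace spanned by (-3, -6, 0).
With v_1 = -3, v = (-3, -6, 0), so v_2 = -6.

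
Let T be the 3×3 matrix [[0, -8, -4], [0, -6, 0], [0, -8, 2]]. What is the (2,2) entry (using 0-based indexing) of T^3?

Characteristic polynomial: r^3 + 4r^2 - 12r = r(r - 2)(r + 6), so the eigenvalues are -6, 0, 2.
r=0: eigenvector (1, 0, 0).
r=-6: eigenvector (2, 1, 1).
r=2: eigenvector (-2, 0, 1).
P = [[1, 2, -2], [0, 1, 0], [0, 1, 1]], D = diag(0, -6, 2), P⁻¹ = [[1, -4, 2], [0, 1, 0], [0, -1, 1]].
T³ = P·diag(0, -216, 8)·P⁻¹ = [[0, -416, -16], [0, -216, 0], [0, -224, 8]].
The requested entry is 8.

8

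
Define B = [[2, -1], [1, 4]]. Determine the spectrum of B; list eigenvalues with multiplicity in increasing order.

Characteristic polynomial: p(λ) = λ^2 - 6λ + 9 = (λ - 3)^2.
Roots (with multiplicity): 3, 3.

3, 3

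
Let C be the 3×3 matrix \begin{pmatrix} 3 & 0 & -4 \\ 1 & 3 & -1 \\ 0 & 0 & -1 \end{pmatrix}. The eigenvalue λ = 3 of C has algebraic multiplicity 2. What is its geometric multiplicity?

C − 3I = [[0, 0, -4], [1, 0, -1], [0, 0, -4]].
This matrix has rank 2, so its null space has dimension 3 − 2 = 1.

1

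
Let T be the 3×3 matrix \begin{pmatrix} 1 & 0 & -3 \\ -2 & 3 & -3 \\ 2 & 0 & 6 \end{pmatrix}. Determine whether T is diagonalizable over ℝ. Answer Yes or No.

Yes

Characteristic polynomial: p(r) = r^3 - 10r^2 + 33r - 36 = (r - 4)(r - 3)^2.
r = 3 has algebraic multiplicity 2; rank(T − 3I) = 1, so geometric multiplicity = 2.
Every eigenvalue has geometric = algebraic multiplicity, so T is diagonalizable.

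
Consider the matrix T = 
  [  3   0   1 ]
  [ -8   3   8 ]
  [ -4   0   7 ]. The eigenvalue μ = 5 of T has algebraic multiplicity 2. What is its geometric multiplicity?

T − 5I = [[-2, 0, 1], [-8, -2, 8], [-4, 0, 2]].
This matrix has rank 2, so its null space has dimension 3 − 2 = 1.

1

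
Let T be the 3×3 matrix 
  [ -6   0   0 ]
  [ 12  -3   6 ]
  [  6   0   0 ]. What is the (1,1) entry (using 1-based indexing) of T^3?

Characteristic polynomial: r^3 + 9r^2 + 18r = r(r + 3)(r + 6), so the eigenvalues are -6, -3, 0.
r=-6: eigenvector (1, -2, -1).
r=0: eigenvector (0, 2, 1).
r=-3: eigenvector (0, 1, 0).
P = [[1, 0, 0], [-2, 2, 1], [-1, 1, 0]], D = diag(-6, 0, -3), P⁻¹ = [[1, 0, 0], [1, 0, 1], [0, 1, -2]].
T³ = P·diag(-216, 0, -27)·P⁻¹ = [[-216, 0, 0], [432, -27, 54], [216, 0, 0]].
The requested entry is -216.

-216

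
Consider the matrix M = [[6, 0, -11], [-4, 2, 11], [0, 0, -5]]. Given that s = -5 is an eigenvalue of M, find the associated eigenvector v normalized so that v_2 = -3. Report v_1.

3

M + 5I = [[11, 0, -11], [-4, 7, 11], [0, 0, 0]].
Solving (M + 5I)v = 0 gives the eigenspace spanned by (3, -3, 3).
With v_2 = -3, v = (3, -3, 3), so v_1 = 3.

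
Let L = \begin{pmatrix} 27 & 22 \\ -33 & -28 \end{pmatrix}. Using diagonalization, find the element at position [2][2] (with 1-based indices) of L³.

-898

Characteristic polynomial: t^2 + t - 30 = (t - 5)(t + 6), so the eigenvalues are -6, 5.
t=5: eigenvector (1, -1).
t=-6: eigenvector (-2, 3).
P = [[1, -2], [-1, 3]], D = diag(5, -6), P⁻¹ = [[3, 2], [1, 1]].
L³ = P·diag(125, -216)·P⁻¹ = [[807, 682], [-1023, -898]].
The requested entry is -898.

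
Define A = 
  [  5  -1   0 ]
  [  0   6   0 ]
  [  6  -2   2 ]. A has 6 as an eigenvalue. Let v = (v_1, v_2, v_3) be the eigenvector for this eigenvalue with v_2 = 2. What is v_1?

-2

A − 6I = [[-1, -1, 0], [0, 0, 0], [6, -2, -4]].
Solving (A − 6I)v = 0 gives the eigenspace spanned by (-2, 2, -4).
With v_2 = 2, v = (-2, 2, -4), so v_1 = -2.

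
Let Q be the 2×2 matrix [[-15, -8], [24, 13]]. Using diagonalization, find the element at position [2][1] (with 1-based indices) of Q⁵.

1464

Characteristic polynomial: s^2 + 2s - 3 = (s - 1)(s + 3), so the eigenvalues are -3, 1.
s=-3: eigenvector (2, -3).
s=1: eigenvector (1, -2).
P = [[2, 1], [-3, -2]], D = diag(-3, 1), P⁻¹ = [[2, 1], [-3, -2]].
Q⁵ = P·diag(-243, 1)·P⁻¹ = [[-975, -488], [1464, 733]].
The requested entry is 1464.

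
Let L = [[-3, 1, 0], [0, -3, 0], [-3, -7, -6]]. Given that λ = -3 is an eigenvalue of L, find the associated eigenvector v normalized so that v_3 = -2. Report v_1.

L + 3I = [[0, 1, 0], [0, 0, 0], [-3, -7, -3]].
Solving (L + 3I)v = 0 gives the eigenspace spanned by (2, 0, -2).
With v_3 = -2, v = (2, 0, -2), so v_1 = 2.

2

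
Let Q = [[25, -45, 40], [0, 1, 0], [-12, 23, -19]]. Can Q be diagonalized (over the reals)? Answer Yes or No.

No

Characteristic polynomial: p(μ) = μ^3 - 7μ^2 + 11μ - 5 = (μ - 5)(μ - 1)^2.
μ = 1 has algebraic multiplicity 2; rank(Q − 1I) = 2, so geometric multiplicity = 1.
Geometric multiplicity < algebraic multiplicity, so Q is not diagonalizable.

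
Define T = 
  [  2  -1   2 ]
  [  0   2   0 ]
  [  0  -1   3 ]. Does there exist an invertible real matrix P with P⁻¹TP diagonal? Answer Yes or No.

Characteristic polynomial: p(μ) = μ^3 - 7μ^2 + 16μ - 12 = (μ - 3)(μ - 2)^2.
μ = 2 has algebraic multiplicity 2; rank(T − 2I) = 2, so geometric multiplicity = 1.
Geometric multiplicity < algebraic multiplicity, so T is not diagonalizable.

No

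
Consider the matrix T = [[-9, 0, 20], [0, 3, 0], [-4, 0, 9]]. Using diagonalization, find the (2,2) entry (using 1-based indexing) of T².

9

Characteristic polynomial: r^3 - 3r^2 - r + 3 = (r - 3)(r - 1)(r + 1), so the eigenvalues are -1, 1, 3.
r=-1: eigenvector (5, 0, 2).
r=1: eigenvector (2, 0, 1).
r=3: eigenvector (0, 1, 0).
P = [[5, 2, 0], [0, 0, 1], [2, 1, 0]], D = diag(-1, 1, 3), P⁻¹ = [[1, 0, -2], [-2, 0, 5], [0, 1, 0]].
T² = P·diag(1, 1, 9)·P⁻¹ = [[1, 0, 0], [0, 9, 0], [0, 0, 1]].
The requested entry is 9.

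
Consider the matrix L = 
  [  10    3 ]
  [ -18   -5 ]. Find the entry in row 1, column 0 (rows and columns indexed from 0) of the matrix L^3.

Characteristic polynomial: λ^2 - 5λ + 4 = (λ - 4)(λ - 1), so the eigenvalues are 1, 4.
λ=4: eigenvector (1, -2).
λ=1: eigenvector (1, -3).
P = [[1, 1], [-2, -3]], D = diag(4, 1), P⁻¹ = [[3, 1], [-2, -1]].
L³ = P·diag(64, 1)·P⁻¹ = [[190, 63], [-378, -125]].
The requested entry is -378.

-378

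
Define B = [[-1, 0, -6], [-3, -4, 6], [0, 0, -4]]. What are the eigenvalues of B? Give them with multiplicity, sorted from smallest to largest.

-4, -4, -1

Characteristic polynomial: p(r) = r^3 + 9r^2 + 24r + 16 = (r + 1)(r + 4)^2.
Roots (with multiplicity): -4, -4, -1.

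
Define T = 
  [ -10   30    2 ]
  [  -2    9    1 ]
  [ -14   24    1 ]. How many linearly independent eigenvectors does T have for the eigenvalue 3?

T − 3I = [[-13, 30, 2], [-2, 6, 1], [-14, 24, -2]].
This matrix has rank 2, so its null space has dimension 3 − 2 = 1.

1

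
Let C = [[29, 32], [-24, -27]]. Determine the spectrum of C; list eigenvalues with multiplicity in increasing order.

-3, 5

Characteristic polynomial: p(s) = s^2 - 2s - 15 = (s - 5)(s + 3).
Roots (with multiplicity): -3, 5.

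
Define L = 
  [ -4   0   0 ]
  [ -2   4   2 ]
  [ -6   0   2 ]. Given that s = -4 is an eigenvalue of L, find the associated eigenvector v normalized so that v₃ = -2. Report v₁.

-2

L + 4I = [[0, 0, 0], [-2, 8, 2], [-6, 0, 6]].
Solving (L + 4I)v = 0 gives the eigenspace spanned by (-2, 0, -2).
With v₃ = -2, v = (-2, 0, -2), so v₁ = -2.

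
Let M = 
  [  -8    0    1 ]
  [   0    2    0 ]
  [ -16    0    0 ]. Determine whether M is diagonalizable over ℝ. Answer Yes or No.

No

Characteristic polynomial: p(r) = r^3 + 6r^2 - 32 = (r - 2)(r + 4)^2.
r = -4 has algebraic multiplicity 2; rank(M + 4I) = 2, so geometric multiplicity = 1.
Geometric multiplicity < algebraic multiplicity, so M is not diagonalizable.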